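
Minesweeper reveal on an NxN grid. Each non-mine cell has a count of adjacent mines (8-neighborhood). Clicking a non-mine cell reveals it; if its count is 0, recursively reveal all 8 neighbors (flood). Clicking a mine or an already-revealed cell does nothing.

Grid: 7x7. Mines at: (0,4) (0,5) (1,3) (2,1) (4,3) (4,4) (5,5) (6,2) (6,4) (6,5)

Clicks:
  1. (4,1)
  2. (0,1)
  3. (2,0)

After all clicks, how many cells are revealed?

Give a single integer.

Click 1 (4,1) count=0: revealed 11 new [(3,0) (3,1) (3,2) (4,0) (4,1) (4,2) (5,0) (5,1) (5,2) (6,0) (6,1)] -> total=11
Click 2 (0,1) count=0: revealed 6 new [(0,0) (0,1) (0,2) (1,0) (1,1) (1,2)] -> total=17
Click 3 (2,0) count=1: revealed 1 new [(2,0)] -> total=18

Answer: 18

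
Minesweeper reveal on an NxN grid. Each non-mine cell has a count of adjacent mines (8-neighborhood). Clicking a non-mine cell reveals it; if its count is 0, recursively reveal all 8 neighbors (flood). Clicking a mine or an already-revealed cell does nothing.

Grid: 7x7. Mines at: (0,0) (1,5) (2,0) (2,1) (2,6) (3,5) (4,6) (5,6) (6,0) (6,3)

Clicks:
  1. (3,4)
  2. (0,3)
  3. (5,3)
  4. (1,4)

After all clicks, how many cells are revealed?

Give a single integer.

Click 1 (3,4) count=1: revealed 1 new [(3,4)] -> total=1
Click 2 (0,3) count=0: revealed 25 new [(0,1) (0,2) (0,3) (0,4) (1,1) (1,2) (1,3) (1,4) (2,2) (2,3) (2,4) (3,0) (3,1) (3,2) (3,3) (4,0) (4,1) (4,2) (4,3) (4,4) (5,0) (5,1) (5,2) (5,3) (5,4)] -> total=26
Click 3 (5,3) count=1: revealed 0 new [(none)] -> total=26
Click 4 (1,4) count=1: revealed 0 new [(none)] -> total=26

Answer: 26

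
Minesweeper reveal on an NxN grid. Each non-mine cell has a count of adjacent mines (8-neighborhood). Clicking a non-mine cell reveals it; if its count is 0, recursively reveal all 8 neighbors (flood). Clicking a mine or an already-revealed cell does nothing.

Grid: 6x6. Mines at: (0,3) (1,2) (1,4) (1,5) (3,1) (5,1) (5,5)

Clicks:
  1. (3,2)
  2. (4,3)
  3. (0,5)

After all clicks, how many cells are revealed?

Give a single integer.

Answer: 16

Derivation:
Click 1 (3,2) count=1: revealed 1 new [(3,2)] -> total=1
Click 2 (4,3) count=0: revealed 14 new [(2,2) (2,3) (2,4) (2,5) (3,3) (3,4) (3,5) (4,2) (4,3) (4,4) (4,5) (5,2) (5,3) (5,4)] -> total=15
Click 3 (0,5) count=2: revealed 1 new [(0,5)] -> total=16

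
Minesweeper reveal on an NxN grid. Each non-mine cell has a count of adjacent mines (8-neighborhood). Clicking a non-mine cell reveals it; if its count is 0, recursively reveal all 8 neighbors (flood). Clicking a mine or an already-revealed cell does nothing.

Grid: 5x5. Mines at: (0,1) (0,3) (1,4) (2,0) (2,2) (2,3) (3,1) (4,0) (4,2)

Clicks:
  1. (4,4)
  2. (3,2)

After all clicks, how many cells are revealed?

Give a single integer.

Answer: 5

Derivation:
Click 1 (4,4) count=0: revealed 4 new [(3,3) (3,4) (4,3) (4,4)] -> total=4
Click 2 (3,2) count=4: revealed 1 new [(3,2)] -> total=5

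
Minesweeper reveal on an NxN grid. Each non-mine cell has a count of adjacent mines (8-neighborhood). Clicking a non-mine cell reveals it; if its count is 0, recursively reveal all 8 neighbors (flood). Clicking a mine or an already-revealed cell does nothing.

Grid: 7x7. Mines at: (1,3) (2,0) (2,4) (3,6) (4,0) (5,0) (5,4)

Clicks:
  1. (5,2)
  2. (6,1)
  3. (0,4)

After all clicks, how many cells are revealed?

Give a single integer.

Answer: 16

Derivation:
Click 1 (5,2) count=0: revealed 15 new [(2,1) (2,2) (2,3) (3,1) (3,2) (3,3) (4,1) (4,2) (4,3) (5,1) (5,2) (5,3) (6,1) (6,2) (6,3)] -> total=15
Click 2 (6,1) count=1: revealed 0 new [(none)] -> total=15
Click 3 (0,4) count=1: revealed 1 new [(0,4)] -> total=16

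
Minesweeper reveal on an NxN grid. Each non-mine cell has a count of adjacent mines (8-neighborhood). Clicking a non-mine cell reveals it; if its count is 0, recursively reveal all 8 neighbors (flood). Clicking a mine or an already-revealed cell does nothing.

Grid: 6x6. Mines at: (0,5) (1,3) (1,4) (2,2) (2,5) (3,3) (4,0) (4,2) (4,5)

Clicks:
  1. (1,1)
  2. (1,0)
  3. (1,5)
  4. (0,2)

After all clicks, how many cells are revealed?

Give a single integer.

Answer: 11

Derivation:
Click 1 (1,1) count=1: revealed 1 new [(1,1)] -> total=1
Click 2 (1,0) count=0: revealed 9 new [(0,0) (0,1) (0,2) (1,0) (1,2) (2,0) (2,1) (3,0) (3,1)] -> total=10
Click 3 (1,5) count=3: revealed 1 new [(1,5)] -> total=11
Click 4 (0,2) count=1: revealed 0 new [(none)] -> total=11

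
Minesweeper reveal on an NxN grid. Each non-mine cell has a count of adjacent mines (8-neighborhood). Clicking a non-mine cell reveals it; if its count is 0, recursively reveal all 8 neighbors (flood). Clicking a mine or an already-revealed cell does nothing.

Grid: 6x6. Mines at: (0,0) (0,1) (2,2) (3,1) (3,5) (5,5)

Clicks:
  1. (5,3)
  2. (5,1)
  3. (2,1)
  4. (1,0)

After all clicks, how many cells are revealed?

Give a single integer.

Answer: 15

Derivation:
Click 1 (5,3) count=0: revealed 13 new [(3,2) (3,3) (3,4) (4,0) (4,1) (4,2) (4,3) (4,4) (5,0) (5,1) (5,2) (5,3) (5,4)] -> total=13
Click 2 (5,1) count=0: revealed 0 new [(none)] -> total=13
Click 3 (2,1) count=2: revealed 1 new [(2,1)] -> total=14
Click 4 (1,0) count=2: revealed 1 new [(1,0)] -> total=15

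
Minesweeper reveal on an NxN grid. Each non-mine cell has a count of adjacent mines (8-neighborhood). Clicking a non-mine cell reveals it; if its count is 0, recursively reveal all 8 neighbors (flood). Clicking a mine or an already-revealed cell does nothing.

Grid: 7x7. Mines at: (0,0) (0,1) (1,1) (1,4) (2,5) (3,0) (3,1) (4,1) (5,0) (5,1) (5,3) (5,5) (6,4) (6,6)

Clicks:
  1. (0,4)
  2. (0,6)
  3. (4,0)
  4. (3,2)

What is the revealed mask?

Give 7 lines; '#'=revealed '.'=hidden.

Click 1 (0,4) count=1: revealed 1 new [(0,4)] -> total=1
Click 2 (0,6) count=0: revealed 4 new [(0,5) (0,6) (1,5) (1,6)] -> total=5
Click 3 (4,0) count=5: revealed 1 new [(4,0)] -> total=6
Click 4 (3,2) count=2: revealed 1 new [(3,2)] -> total=7

Answer: ....###
.....##
.......
..#....
#......
.......
.......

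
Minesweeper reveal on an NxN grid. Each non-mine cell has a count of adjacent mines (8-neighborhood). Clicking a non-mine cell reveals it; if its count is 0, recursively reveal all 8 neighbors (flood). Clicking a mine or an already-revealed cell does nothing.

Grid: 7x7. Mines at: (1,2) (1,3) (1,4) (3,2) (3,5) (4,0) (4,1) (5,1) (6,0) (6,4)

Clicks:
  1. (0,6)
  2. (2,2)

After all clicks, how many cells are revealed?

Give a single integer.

Answer: 7

Derivation:
Click 1 (0,6) count=0: revealed 6 new [(0,5) (0,6) (1,5) (1,6) (2,5) (2,6)] -> total=6
Click 2 (2,2) count=3: revealed 1 new [(2,2)] -> total=7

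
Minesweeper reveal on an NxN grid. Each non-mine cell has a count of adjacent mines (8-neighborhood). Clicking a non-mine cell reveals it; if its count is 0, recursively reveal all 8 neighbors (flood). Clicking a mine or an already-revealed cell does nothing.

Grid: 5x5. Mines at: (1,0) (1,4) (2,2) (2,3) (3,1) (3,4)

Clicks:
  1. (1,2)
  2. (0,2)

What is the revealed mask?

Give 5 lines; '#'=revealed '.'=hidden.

Click 1 (1,2) count=2: revealed 1 new [(1,2)] -> total=1
Click 2 (0,2) count=0: revealed 5 new [(0,1) (0,2) (0,3) (1,1) (1,3)] -> total=6

Answer: .###.
.###.
.....
.....
.....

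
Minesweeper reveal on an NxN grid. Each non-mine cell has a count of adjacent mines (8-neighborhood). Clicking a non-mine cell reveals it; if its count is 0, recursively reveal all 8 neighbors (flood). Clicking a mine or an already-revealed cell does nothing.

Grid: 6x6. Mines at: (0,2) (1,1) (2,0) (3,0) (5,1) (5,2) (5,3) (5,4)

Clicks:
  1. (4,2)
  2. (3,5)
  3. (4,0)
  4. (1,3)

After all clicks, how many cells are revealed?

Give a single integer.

Answer: 23

Derivation:
Click 1 (4,2) count=3: revealed 1 new [(4,2)] -> total=1
Click 2 (3,5) count=0: revealed 21 new [(0,3) (0,4) (0,5) (1,2) (1,3) (1,4) (1,5) (2,1) (2,2) (2,3) (2,4) (2,5) (3,1) (3,2) (3,3) (3,4) (3,5) (4,1) (4,3) (4,4) (4,5)] -> total=22
Click 3 (4,0) count=2: revealed 1 new [(4,0)] -> total=23
Click 4 (1,3) count=1: revealed 0 new [(none)] -> total=23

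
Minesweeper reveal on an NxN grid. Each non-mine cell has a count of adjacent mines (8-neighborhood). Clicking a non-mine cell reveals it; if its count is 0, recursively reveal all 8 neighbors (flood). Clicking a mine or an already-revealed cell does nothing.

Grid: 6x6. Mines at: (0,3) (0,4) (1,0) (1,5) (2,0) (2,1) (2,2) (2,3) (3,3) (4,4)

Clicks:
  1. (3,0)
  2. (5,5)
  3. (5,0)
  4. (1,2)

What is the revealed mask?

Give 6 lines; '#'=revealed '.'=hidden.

Click 1 (3,0) count=2: revealed 1 new [(3,0)] -> total=1
Click 2 (5,5) count=1: revealed 1 new [(5,5)] -> total=2
Click 3 (5,0) count=0: revealed 10 new [(3,1) (3,2) (4,0) (4,1) (4,2) (4,3) (5,0) (5,1) (5,2) (5,3)] -> total=12
Click 4 (1,2) count=4: revealed 1 new [(1,2)] -> total=13

Answer: ......
..#...
......
###...
####..
####.#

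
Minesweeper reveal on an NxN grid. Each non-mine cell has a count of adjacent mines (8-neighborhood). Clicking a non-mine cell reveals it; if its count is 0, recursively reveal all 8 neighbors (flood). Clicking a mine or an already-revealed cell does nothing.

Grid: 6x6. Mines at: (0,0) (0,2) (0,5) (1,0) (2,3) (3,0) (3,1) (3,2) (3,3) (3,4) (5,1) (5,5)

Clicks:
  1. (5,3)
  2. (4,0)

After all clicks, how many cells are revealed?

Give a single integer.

Click 1 (5,3) count=0: revealed 6 new [(4,2) (4,3) (4,4) (5,2) (5,3) (5,4)] -> total=6
Click 2 (4,0) count=3: revealed 1 new [(4,0)] -> total=7

Answer: 7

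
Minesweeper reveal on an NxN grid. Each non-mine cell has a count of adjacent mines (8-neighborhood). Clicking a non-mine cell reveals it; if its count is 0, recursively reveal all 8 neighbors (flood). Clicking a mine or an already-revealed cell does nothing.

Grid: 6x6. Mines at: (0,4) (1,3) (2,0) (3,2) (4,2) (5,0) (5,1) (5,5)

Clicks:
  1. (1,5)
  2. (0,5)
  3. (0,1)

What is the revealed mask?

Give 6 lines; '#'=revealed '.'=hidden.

Answer: ###..#
###..#
......
......
......
......

Derivation:
Click 1 (1,5) count=1: revealed 1 new [(1,5)] -> total=1
Click 2 (0,5) count=1: revealed 1 new [(0,5)] -> total=2
Click 3 (0,1) count=0: revealed 6 new [(0,0) (0,1) (0,2) (1,0) (1,1) (1,2)] -> total=8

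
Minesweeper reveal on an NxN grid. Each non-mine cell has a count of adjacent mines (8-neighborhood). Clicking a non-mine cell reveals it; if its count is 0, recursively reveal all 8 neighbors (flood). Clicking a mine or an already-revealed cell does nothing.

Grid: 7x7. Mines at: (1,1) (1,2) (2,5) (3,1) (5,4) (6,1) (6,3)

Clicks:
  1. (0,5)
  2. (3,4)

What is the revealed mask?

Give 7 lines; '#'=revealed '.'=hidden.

Click 1 (0,5) count=0: revealed 8 new [(0,3) (0,4) (0,5) (0,6) (1,3) (1,4) (1,5) (1,6)] -> total=8
Click 2 (3,4) count=1: revealed 1 new [(3,4)] -> total=9

Answer: ...####
...####
.......
....#..
.......
.......
.......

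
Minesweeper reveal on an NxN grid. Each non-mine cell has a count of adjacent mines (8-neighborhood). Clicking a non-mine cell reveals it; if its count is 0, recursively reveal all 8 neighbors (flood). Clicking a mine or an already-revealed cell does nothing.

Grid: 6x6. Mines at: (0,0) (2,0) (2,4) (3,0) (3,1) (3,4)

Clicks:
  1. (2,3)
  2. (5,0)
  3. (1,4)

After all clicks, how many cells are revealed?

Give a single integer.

Click 1 (2,3) count=2: revealed 1 new [(2,3)] -> total=1
Click 2 (5,0) count=0: revealed 12 new [(4,0) (4,1) (4,2) (4,3) (4,4) (4,5) (5,0) (5,1) (5,2) (5,3) (5,4) (5,5)] -> total=13
Click 3 (1,4) count=1: revealed 1 new [(1,4)] -> total=14

Answer: 14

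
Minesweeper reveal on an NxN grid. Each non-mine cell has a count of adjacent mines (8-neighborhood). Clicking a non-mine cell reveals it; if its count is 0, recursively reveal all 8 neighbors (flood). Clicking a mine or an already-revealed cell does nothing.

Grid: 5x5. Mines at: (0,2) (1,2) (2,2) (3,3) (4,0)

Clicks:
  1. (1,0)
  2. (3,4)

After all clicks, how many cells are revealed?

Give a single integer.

Answer: 9

Derivation:
Click 1 (1,0) count=0: revealed 8 new [(0,0) (0,1) (1,0) (1,1) (2,0) (2,1) (3,0) (3,1)] -> total=8
Click 2 (3,4) count=1: revealed 1 new [(3,4)] -> total=9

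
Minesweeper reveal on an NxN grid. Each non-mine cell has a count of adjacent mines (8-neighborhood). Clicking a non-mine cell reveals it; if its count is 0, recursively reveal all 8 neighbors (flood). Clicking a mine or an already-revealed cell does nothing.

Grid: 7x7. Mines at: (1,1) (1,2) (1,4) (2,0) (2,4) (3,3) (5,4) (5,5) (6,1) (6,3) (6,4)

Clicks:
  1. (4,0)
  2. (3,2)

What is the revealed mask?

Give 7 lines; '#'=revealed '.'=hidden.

Click 1 (4,0) count=0: revealed 9 new [(3,0) (3,1) (3,2) (4,0) (4,1) (4,2) (5,0) (5,1) (5,2)] -> total=9
Click 2 (3,2) count=1: revealed 0 new [(none)] -> total=9

Answer: .......
.......
.......
###....
###....
###....
.......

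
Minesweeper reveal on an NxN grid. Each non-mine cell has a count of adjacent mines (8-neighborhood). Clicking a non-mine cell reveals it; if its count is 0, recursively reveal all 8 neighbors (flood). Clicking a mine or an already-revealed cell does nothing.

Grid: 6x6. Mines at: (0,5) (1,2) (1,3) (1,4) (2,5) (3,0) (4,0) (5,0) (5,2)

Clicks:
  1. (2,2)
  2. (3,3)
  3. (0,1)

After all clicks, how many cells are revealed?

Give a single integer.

Click 1 (2,2) count=2: revealed 1 new [(2,2)] -> total=1
Click 2 (3,3) count=0: revealed 16 new [(2,1) (2,3) (2,4) (3,1) (3,2) (3,3) (3,4) (3,5) (4,1) (4,2) (4,3) (4,4) (4,5) (5,3) (5,4) (5,5)] -> total=17
Click 3 (0,1) count=1: revealed 1 new [(0,1)] -> total=18

Answer: 18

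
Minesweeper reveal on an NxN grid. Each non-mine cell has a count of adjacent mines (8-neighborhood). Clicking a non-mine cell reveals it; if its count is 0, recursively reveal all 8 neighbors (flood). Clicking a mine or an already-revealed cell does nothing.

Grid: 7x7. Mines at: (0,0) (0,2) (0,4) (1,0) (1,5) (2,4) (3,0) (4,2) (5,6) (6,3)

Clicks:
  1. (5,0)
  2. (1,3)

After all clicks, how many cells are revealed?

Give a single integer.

Click 1 (5,0) count=0: revealed 8 new [(4,0) (4,1) (5,0) (5,1) (5,2) (6,0) (6,1) (6,2)] -> total=8
Click 2 (1,3) count=3: revealed 1 new [(1,3)] -> total=9

Answer: 9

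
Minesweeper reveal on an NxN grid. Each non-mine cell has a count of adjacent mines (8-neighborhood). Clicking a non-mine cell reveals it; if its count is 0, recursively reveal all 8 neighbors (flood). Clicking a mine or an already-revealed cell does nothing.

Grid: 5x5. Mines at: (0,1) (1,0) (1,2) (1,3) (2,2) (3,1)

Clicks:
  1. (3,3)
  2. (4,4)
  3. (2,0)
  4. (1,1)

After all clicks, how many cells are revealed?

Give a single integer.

Click 1 (3,3) count=1: revealed 1 new [(3,3)] -> total=1
Click 2 (4,4) count=0: revealed 7 new [(2,3) (2,4) (3,2) (3,4) (4,2) (4,3) (4,4)] -> total=8
Click 3 (2,0) count=2: revealed 1 new [(2,0)] -> total=9
Click 4 (1,1) count=4: revealed 1 new [(1,1)] -> total=10

Answer: 10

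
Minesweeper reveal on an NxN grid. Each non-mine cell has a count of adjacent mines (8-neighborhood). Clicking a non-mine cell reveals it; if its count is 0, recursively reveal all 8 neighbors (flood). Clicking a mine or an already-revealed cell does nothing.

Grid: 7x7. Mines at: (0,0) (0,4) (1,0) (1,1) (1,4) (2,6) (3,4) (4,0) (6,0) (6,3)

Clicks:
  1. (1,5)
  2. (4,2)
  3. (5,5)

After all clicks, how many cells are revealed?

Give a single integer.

Click 1 (1,5) count=3: revealed 1 new [(1,5)] -> total=1
Click 2 (4,2) count=0: revealed 12 new [(2,1) (2,2) (2,3) (3,1) (3,2) (3,3) (4,1) (4,2) (4,3) (5,1) (5,2) (5,3)] -> total=13
Click 3 (5,5) count=0: revealed 11 new [(3,5) (3,6) (4,4) (4,5) (4,6) (5,4) (5,5) (5,6) (6,4) (6,5) (6,6)] -> total=24

Answer: 24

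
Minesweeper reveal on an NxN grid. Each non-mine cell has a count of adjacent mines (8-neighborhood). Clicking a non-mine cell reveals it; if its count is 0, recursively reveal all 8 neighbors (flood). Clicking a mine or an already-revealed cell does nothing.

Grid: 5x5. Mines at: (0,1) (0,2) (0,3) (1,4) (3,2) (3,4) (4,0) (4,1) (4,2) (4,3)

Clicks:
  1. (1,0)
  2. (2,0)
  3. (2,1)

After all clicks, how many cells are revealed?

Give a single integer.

Answer: 6

Derivation:
Click 1 (1,0) count=1: revealed 1 new [(1,0)] -> total=1
Click 2 (2,0) count=0: revealed 5 new [(1,1) (2,0) (2,1) (3,0) (3,1)] -> total=6
Click 3 (2,1) count=1: revealed 0 new [(none)] -> total=6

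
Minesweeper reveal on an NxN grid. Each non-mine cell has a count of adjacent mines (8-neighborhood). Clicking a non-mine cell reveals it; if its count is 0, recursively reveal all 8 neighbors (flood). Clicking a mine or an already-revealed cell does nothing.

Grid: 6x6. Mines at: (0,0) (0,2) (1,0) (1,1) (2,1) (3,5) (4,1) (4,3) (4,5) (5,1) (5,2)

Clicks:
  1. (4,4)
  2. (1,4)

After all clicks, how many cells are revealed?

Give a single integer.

Click 1 (4,4) count=3: revealed 1 new [(4,4)] -> total=1
Click 2 (1,4) count=0: revealed 14 new [(0,3) (0,4) (0,5) (1,2) (1,3) (1,4) (1,5) (2,2) (2,3) (2,4) (2,5) (3,2) (3,3) (3,4)] -> total=15

Answer: 15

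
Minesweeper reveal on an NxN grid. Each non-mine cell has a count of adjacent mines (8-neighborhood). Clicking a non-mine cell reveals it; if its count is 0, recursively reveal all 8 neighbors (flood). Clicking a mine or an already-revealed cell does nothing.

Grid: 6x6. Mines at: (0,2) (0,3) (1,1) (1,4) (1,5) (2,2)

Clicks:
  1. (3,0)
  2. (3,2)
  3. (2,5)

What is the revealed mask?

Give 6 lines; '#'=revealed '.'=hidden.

Click 1 (3,0) count=0: revealed 23 new [(2,0) (2,1) (2,3) (2,4) (2,5) (3,0) (3,1) (3,2) (3,3) (3,4) (3,5) (4,0) (4,1) (4,2) (4,3) (4,4) (4,5) (5,0) (5,1) (5,2) (5,3) (5,4) (5,5)] -> total=23
Click 2 (3,2) count=1: revealed 0 new [(none)] -> total=23
Click 3 (2,5) count=2: revealed 0 new [(none)] -> total=23

Answer: ......
......
##.###
######
######
######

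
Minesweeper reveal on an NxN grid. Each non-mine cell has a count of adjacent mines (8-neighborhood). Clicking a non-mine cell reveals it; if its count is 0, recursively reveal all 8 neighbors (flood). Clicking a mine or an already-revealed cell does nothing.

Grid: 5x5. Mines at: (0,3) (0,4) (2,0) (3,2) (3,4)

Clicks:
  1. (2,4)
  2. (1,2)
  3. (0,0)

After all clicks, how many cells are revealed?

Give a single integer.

Click 1 (2,4) count=1: revealed 1 new [(2,4)] -> total=1
Click 2 (1,2) count=1: revealed 1 new [(1,2)] -> total=2
Click 3 (0,0) count=0: revealed 5 new [(0,0) (0,1) (0,2) (1,0) (1,1)] -> total=7

Answer: 7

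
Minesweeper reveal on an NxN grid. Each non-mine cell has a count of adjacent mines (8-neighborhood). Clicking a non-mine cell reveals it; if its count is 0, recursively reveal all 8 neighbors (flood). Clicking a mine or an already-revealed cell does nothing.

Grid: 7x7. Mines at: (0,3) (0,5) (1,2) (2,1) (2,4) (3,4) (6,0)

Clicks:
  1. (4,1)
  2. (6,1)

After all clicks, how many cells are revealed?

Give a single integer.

Answer: 30

Derivation:
Click 1 (4,1) count=0: revealed 30 new [(1,5) (1,6) (2,5) (2,6) (3,0) (3,1) (3,2) (3,3) (3,5) (3,6) (4,0) (4,1) (4,2) (4,3) (4,4) (4,5) (4,6) (5,0) (5,1) (5,2) (5,3) (5,4) (5,5) (5,6) (6,1) (6,2) (6,3) (6,4) (6,5) (6,6)] -> total=30
Click 2 (6,1) count=1: revealed 0 new [(none)] -> total=30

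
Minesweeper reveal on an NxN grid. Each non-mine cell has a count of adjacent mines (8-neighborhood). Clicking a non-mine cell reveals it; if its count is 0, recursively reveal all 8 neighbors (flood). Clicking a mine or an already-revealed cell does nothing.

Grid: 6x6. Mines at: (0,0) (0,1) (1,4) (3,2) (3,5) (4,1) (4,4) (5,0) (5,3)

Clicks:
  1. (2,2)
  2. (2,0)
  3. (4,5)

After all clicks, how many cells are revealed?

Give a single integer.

Click 1 (2,2) count=1: revealed 1 new [(2,2)] -> total=1
Click 2 (2,0) count=0: revealed 6 new [(1,0) (1,1) (2,0) (2,1) (3,0) (3,1)] -> total=7
Click 3 (4,5) count=2: revealed 1 new [(4,5)] -> total=8

Answer: 8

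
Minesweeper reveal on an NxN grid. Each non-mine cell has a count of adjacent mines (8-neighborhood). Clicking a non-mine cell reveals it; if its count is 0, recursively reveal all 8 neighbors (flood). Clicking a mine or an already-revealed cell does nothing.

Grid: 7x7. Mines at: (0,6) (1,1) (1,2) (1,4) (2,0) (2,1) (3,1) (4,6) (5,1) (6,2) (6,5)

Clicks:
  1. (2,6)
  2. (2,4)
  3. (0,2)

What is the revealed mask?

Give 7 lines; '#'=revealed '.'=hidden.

Click 1 (2,6) count=0: revealed 6 new [(1,5) (1,6) (2,5) (2,6) (3,5) (3,6)] -> total=6
Click 2 (2,4) count=1: revealed 1 new [(2,4)] -> total=7
Click 3 (0,2) count=2: revealed 1 new [(0,2)] -> total=8

Answer: ..#....
.....##
....###
.....##
.......
.......
.......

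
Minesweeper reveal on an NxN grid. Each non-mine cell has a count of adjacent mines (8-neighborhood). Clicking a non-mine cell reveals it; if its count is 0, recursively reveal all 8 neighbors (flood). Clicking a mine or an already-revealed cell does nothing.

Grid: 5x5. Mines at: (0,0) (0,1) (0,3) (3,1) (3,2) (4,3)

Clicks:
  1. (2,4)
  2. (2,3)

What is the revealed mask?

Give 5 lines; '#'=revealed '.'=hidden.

Click 1 (2,4) count=0: revealed 6 new [(1,3) (1,4) (2,3) (2,4) (3,3) (3,4)] -> total=6
Click 2 (2,3) count=1: revealed 0 new [(none)] -> total=6

Answer: .....
...##
...##
...##
.....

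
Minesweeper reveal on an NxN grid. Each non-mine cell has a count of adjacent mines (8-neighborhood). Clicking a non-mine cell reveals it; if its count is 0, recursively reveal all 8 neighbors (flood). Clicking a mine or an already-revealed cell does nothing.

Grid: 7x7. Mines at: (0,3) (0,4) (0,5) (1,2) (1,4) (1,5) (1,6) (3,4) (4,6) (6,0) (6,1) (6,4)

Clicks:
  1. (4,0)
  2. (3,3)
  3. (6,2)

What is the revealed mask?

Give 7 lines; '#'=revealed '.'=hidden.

Answer: ##.....
##.....
####...
####...
####...
####...
..#....

Derivation:
Click 1 (4,0) count=0: revealed 20 new [(0,0) (0,1) (1,0) (1,1) (2,0) (2,1) (2,2) (2,3) (3,0) (3,1) (3,2) (3,3) (4,0) (4,1) (4,2) (4,3) (5,0) (5,1) (5,2) (5,3)] -> total=20
Click 2 (3,3) count=1: revealed 0 new [(none)] -> total=20
Click 3 (6,2) count=1: revealed 1 new [(6,2)] -> total=21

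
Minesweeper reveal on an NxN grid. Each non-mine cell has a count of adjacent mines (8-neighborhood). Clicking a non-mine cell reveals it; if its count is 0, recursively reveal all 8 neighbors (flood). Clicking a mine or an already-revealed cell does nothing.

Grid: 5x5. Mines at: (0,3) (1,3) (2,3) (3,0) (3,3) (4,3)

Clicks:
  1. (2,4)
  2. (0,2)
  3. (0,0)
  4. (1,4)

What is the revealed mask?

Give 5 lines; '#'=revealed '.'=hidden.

Answer: ###..
###.#
###.#
.....
.....

Derivation:
Click 1 (2,4) count=3: revealed 1 new [(2,4)] -> total=1
Click 2 (0,2) count=2: revealed 1 new [(0,2)] -> total=2
Click 3 (0,0) count=0: revealed 8 new [(0,0) (0,1) (1,0) (1,1) (1,2) (2,0) (2,1) (2,2)] -> total=10
Click 4 (1,4) count=3: revealed 1 new [(1,4)] -> total=11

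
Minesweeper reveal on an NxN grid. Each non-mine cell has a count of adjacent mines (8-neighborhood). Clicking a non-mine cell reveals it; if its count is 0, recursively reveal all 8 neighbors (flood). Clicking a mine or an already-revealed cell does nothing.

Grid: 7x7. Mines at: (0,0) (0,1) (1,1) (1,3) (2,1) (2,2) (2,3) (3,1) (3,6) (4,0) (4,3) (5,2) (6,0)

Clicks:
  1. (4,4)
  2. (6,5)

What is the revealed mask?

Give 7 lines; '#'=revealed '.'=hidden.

Click 1 (4,4) count=1: revealed 1 new [(4,4)] -> total=1
Click 2 (6,5) count=0: revealed 10 new [(4,5) (4,6) (5,3) (5,4) (5,5) (5,6) (6,3) (6,4) (6,5) (6,6)] -> total=11

Answer: .......
.......
.......
.......
....###
...####
...####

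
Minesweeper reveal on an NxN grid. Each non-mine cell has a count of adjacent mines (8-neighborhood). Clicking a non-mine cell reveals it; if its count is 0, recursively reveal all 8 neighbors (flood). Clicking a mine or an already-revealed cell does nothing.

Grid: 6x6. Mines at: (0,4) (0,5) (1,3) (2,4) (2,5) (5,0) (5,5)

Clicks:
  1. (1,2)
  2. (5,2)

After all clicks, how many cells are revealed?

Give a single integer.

Click 1 (1,2) count=1: revealed 1 new [(1,2)] -> total=1
Click 2 (5,2) count=0: revealed 23 new [(0,0) (0,1) (0,2) (1,0) (1,1) (2,0) (2,1) (2,2) (2,3) (3,0) (3,1) (3,2) (3,3) (3,4) (4,0) (4,1) (4,2) (4,3) (4,4) (5,1) (5,2) (5,3) (5,4)] -> total=24

Answer: 24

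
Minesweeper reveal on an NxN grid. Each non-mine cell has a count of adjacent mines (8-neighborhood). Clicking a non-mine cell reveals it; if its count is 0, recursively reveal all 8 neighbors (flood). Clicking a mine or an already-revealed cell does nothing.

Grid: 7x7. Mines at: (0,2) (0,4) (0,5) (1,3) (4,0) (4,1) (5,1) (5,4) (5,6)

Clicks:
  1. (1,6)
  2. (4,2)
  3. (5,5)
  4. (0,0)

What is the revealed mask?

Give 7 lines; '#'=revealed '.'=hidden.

Click 1 (1,6) count=1: revealed 1 new [(1,6)] -> total=1
Click 2 (4,2) count=2: revealed 1 new [(4,2)] -> total=2
Click 3 (5,5) count=2: revealed 1 new [(5,5)] -> total=3
Click 4 (0,0) count=0: revealed 11 new [(0,0) (0,1) (1,0) (1,1) (1,2) (2,0) (2,1) (2,2) (3,0) (3,1) (3,2)] -> total=14

Answer: ##.....
###...#
###....
###....
..#....
.....#.
.......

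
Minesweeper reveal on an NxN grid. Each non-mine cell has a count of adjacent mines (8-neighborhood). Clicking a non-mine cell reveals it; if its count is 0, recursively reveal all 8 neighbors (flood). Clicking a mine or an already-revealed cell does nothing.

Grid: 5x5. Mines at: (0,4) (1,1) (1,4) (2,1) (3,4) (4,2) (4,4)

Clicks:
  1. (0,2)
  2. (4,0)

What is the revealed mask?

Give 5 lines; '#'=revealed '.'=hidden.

Click 1 (0,2) count=1: revealed 1 new [(0,2)] -> total=1
Click 2 (4,0) count=0: revealed 4 new [(3,0) (3,1) (4,0) (4,1)] -> total=5

Answer: ..#..
.....
.....
##...
##...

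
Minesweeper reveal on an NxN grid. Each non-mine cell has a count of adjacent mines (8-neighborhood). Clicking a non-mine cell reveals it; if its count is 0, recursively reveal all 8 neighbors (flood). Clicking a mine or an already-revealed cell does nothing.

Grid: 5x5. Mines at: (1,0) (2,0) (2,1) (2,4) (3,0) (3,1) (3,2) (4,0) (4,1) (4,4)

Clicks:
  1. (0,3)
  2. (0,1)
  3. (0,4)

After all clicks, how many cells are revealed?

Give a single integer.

Click 1 (0,3) count=0: revealed 8 new [(0,1) (0,2) (0,3) (0,4) (1,1) (1,2) (1,3) (1,4)] -> total=8
Click 2 (0,1) count=1: revealed 0 new [(none)] -> total=8
Click 3 (0,4) count=0: revealed 0 new [(none)] -> total=8

Answer: 8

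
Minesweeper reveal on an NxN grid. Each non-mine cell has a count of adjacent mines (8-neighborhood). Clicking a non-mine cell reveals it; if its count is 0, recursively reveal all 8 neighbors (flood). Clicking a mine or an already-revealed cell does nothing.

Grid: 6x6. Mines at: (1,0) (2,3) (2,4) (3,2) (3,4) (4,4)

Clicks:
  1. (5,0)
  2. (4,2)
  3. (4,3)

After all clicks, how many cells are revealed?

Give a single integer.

Answer: 12

Derivation:
Click 1 (5,0) count=0: revealed 12 new [(2,0) (2,1) (3,0) (3,1) (4,0) (4,1) (4,2) (4,3) (5,0) (5,1) (5,2) (5,3)] -> total=12
Click 2 (4,2) count=1: revealed 0 new [(none)] -> total=12
Click 3 (4,3) count=3: revealed 0 new [(none)] -> total=12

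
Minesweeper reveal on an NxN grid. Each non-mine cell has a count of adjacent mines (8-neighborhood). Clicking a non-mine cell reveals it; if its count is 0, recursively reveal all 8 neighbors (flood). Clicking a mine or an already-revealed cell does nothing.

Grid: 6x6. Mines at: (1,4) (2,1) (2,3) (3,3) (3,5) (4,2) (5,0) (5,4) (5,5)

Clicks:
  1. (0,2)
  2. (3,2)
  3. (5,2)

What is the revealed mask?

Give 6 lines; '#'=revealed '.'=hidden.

Click 1 (0,2) count=0: revealed 8 new [(0,0) (0,1) (0,2) (0,3) (1,0) (1,1) (1,2) (1,3)] -> total=8
Click 2 (3,2) count=4: revealed 1 new [(3,2)] -> total=9
Click 3 (5,2) count=1: revealed 1 new [(5,2)] -> total=10

Answer: ####..
####..
......
..#...
......
..#...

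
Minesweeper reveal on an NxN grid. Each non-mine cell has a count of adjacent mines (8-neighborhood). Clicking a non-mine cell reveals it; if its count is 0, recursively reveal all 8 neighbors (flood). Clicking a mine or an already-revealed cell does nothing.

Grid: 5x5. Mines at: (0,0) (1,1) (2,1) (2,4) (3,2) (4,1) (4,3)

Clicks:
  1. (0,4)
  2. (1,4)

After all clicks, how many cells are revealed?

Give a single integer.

Answer: 6

Derivation:
Click 1 (0,4) count=0: revealed 6 new [(0,2) (0,3) (0,4) (1,2) (1,3) (1,4)] -> total=6
Click 2 (1,4) count=1: revealed 0 new [(none)] -> total=6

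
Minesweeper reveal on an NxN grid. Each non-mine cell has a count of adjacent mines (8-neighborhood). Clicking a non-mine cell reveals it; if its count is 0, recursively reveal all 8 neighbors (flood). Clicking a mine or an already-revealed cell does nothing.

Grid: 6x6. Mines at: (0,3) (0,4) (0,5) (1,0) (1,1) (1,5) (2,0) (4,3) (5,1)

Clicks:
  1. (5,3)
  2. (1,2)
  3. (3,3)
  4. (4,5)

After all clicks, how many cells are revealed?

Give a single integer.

Click 1 (5,3) count=1: revealed 1 new [(5,3)] -> total=1
Click 2 (1,2) count=2: revealed 1 new [(1,2)] -> total=2
Click 3 (3,3) count=1: revealed 1 new [(3,3)] -> total=3
Click 4 (4,5) count=0: revealed 8 new [(2,4) (2,5) (3,4) (3,5) (4,4) (4,5) (5,4) (5,5)] -> total=11

Answer: 11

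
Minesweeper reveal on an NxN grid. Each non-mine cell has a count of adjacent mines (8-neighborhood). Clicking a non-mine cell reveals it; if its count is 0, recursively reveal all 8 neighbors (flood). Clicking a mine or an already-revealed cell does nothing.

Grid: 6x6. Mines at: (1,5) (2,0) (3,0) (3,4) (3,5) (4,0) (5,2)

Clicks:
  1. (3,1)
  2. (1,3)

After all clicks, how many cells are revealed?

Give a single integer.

Answer: 20

Derivation:
Click 1 (3,1) count=3: revealed 1 new [(3,1)] -> total=1
Click 2 (1,3) count=0: revealed 19 new [(0,0) (0,1) (0,2) (0,3) (0,4) (1,0) (1,1) (1,2) (1,3) (1,4) (2,1) (2,2) (2,3) (2,4) (3,2) (3,3) (4,1) (4,2) (4,3)] -> total=20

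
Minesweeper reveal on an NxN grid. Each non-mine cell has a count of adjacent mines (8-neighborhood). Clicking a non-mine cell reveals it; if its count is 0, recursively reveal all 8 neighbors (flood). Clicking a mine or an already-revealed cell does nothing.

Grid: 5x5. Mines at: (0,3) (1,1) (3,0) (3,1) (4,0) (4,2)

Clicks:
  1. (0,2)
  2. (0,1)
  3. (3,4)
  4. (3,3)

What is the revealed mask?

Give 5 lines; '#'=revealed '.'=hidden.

Click 1 (0,2) count=2: revealed 1 new [(0,2)] -> total=1
Click 2 (0,1) count=1: revealed 1 new [(0,1)] -> total=2
Click 3 (3,4) count=0: revealed 11 new [(1,2) (1,3) (1,4) (2,2) (2,3) (2,4) (3,2) (3,3) (3,4) (4,3) (4,4)] -> total=13
Click 4 (3,3) count=1: revealed 0 new [(none)] -> total=13

Answer: .##..
..###
..###
..###
...##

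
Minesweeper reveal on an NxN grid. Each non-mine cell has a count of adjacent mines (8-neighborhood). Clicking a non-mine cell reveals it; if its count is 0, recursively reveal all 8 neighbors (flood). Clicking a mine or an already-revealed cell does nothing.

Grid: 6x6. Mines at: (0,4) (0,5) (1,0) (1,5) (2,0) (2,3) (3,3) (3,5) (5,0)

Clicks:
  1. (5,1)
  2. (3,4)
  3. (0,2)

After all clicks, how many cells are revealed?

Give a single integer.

Answer: 8

Derivation:
Click 1 (5,1) count=1: revealed 1 new [(5,1)] -> total=1
Click 2 (3,4) count=3: revealed 1 new [(3,4)] -> total=2
Click 3 (0,2) count=0: revealed 6 new [(0,1) (0,2) (0,3) (1,1) (1,2) (1,3)] -> total=8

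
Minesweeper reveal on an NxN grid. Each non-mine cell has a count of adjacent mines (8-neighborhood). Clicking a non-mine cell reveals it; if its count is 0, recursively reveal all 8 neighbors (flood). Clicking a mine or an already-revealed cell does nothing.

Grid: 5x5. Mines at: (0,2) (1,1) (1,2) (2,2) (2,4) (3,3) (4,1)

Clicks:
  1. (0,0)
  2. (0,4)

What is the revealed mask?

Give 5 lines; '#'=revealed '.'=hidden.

Answer: #..##
...##
.....
.....
.....

Derivation:
Click 1 (0,0) count=1: revealed 1 new [(0,0)] -> total=1
Click 2 (0,4) count=0: revealed 4 new [(0,3) (0,4) (1,3) (1,4)] -> total=5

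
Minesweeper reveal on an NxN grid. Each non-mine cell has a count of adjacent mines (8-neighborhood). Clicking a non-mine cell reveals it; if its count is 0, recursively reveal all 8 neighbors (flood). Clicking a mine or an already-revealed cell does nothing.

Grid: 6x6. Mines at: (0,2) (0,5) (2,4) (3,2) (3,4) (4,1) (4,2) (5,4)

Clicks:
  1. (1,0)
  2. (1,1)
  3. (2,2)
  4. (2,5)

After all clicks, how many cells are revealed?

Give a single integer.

Answer: 10

Derivation:
Click 1 (1,0) count=0: revealed 8 new [(0,0) (0,1) (1,0) (1,1) (2,0) (2,1) (3,0) (3,1)] -> total=8
Click 2 (1,1) count=1: revealed 0 new [(none)] -> total=8
Click 3 (2,2) count=1: revealed 1 new [(2,2)] -> total=9
Click 4 (2,5) count=2: revealed 1 new [(2,5)] -> total=10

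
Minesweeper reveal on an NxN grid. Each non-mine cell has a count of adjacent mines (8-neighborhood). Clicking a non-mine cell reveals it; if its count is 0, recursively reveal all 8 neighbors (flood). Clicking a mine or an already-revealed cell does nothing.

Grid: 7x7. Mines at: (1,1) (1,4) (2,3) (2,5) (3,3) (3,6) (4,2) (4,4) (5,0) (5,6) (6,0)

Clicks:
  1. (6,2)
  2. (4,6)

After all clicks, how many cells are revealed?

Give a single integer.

Answer: 11

Derivation:
Click 1 (6,2) count=0: revealed 10 new [(5,1) (5,2) (5,3) (5,4) (5,5) (6,1) (6,2) (6,3) (6,4) (6,5)] -> total=10
Click 2 (4,6) count=2: revealed 1 new [(4,6)] -> total=11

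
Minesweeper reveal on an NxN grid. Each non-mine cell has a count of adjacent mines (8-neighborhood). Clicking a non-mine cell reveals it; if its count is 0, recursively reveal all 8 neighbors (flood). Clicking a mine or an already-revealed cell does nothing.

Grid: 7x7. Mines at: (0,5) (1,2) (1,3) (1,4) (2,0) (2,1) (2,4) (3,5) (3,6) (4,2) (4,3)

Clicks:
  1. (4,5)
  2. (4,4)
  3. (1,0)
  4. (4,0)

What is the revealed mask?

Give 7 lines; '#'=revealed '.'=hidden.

Click 1 (4,5) count=2: revealed 1 new [(4,5)] -> total=1
Click 2 (4,4) count=2: revealed 1 new [(4,4)] -> total=2
Click 3 (1,0) count=2: revealed 1 new [(1,0)] -> total=3
Click 4 (4,0) count=0: revealed 19 new [(3,0) (3,1) (4,0) (4,1) (4,6) (5,0) (5,1) (5,2) (5,3) (5,4) (5,5) (5,6) (6,0) (6,1) (6,2) (6,3) (6,4) (6,5) (6,6)] -> total=22

Answer: .......
#......
.......
##.....
##..###
#######
#######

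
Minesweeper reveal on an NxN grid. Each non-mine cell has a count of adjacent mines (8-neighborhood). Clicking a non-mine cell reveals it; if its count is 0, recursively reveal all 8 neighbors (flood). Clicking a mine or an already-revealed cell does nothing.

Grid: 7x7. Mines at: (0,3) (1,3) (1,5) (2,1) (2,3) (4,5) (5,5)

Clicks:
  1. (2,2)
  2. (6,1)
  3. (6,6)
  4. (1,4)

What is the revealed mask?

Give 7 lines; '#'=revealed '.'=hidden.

Answer: .......
....#..
..#....
#####..
#####..
#####..
#####.#

Derivation:
Click 1 (2,2) count=3: revealed 1 new [(2,2)] -> total=1
Click 2 (6,1) count=0: revealed 20 new [(3,0) (3,1) (3,2) (3,3) (3,4) (4,0) (4,1) (4,2) (4,3) (4,4) (5,0) (5,1) (5,2) (5,3) (5,4) (6,0) (6,1) (6,2) (6,3) (6,4)] -> total=21
Click 3 (6,6) count=1: revealed 1 new [(6,6)] -> total=22
Click 4 (1,4) count=4: revealed 1 new [(1,4)] -> total=23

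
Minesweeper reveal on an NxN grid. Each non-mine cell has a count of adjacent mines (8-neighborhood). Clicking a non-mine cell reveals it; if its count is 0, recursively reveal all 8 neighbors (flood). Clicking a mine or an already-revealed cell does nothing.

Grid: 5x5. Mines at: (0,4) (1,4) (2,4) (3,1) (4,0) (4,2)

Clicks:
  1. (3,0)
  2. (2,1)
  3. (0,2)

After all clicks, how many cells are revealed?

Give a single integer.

Answer: 13

Derivation:
Click 1 (3,0) count=2: revealed 1 new [(3,0)] -> total=1
Click 2 (2,1) count=1: revealed 1 new [(2,1)] -> total=2
Click 3 (0,2) count=0: revealed 11 new [(0,0) (0,1) (0,2) (0,3) (1,0) (1,1) (1,2) (1,3) (2,0) (2,2) (2,3)] -> total=13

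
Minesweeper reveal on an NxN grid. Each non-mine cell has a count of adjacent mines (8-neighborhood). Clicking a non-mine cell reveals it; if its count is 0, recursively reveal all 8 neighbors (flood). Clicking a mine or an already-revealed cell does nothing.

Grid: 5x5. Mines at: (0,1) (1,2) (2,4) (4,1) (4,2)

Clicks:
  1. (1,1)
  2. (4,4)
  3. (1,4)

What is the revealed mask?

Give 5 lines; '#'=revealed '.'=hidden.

Answer: .....
.#..#
.....
...##
...##

Derivation:
Click 1 (1,1) count=2: revealed 1 new [(1,1)] -> total=1
Click 2 (4,4) count=0: revealed 4 new [(3,3) (3,4) (4,3) (4,4)] -> total=5
Click 3 (1,4) count=1: revealed 1 new [(1,4)] -> total=6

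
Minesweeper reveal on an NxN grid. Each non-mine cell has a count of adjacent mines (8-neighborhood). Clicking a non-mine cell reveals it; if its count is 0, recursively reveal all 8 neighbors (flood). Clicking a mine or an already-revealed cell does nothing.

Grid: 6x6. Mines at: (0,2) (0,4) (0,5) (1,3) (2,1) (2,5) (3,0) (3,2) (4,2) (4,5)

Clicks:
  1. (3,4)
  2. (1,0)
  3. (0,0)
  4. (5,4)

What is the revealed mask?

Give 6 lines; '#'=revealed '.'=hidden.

Click 1 (3,4) count=2: revealed 1 new [(3,4)] -> total=1
Click 2 (1,0) count=1: revealed 1 new [(1,0)] -> total=2
Click 3 (0,0) count=0: revealed 3 new [(0,0) (0,1) (1,1)] -> total=5
Click 4 (5,4) count=1: revealed 1 new [(5,4)] -> total=6

Answer: ##....
##....
......
....#.
......
....#.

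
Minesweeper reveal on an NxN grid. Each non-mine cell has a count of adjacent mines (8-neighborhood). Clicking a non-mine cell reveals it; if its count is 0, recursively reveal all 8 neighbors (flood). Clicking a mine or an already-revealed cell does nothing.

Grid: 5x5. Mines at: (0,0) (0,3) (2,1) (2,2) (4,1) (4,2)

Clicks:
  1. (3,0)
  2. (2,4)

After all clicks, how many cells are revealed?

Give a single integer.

Click 1 (3,0) count=2: revealed 1 new [(3,0)] -> total=1
Click 2 (2,4) count=0: revealed 8 new [(1,3) (1,4) (2,3) (2,4) (3,3) (3,4) (4,3) (4,4)] -> total=9

Answer: 9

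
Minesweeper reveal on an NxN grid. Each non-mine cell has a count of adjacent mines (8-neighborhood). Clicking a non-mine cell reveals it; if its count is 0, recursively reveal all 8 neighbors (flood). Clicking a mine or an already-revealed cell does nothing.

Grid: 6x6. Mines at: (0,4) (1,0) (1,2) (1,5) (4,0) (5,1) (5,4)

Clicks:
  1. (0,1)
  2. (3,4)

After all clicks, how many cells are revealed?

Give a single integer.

Answer: 16

Derivation:
Click 1 (0,1) count=2: revealed 1 new [(0,1)] -> total=1
Click 2 (3,4) count=0: revealed 15 new [(2,1) (2,2) (2,3) (2,4) (2,5) (3,1) (3,2) (3,3) (3,4) (3,5) (4,1) (4,2) (4,3) (4,4) (4,5)] -> total=16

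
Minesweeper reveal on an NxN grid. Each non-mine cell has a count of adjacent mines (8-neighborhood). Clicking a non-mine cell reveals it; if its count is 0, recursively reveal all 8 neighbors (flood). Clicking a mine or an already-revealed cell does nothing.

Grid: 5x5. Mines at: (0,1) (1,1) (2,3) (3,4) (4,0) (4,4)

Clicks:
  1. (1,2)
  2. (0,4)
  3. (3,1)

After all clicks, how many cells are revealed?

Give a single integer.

Answer: 7

Derivation:
Click 1 (1,2) count=3: revealed 1 new [(1,2)] -> total=1
Click 2 (0,4) count=0: revealed 5 new [(0,2) (0,3) (0,4) (1,3) (1,4)] -> total=6
Click 3 (3,1) count=1: revealed 1 new [(3,1)] -> total=7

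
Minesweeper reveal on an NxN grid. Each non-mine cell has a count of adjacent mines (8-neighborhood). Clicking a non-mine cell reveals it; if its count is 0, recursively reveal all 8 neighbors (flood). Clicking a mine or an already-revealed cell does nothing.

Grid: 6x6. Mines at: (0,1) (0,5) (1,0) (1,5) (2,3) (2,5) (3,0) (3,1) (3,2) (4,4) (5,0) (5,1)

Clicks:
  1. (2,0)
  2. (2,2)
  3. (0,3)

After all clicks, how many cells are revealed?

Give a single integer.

Click 1 (2,0) count=3: revealed 1 new [(2,0)] -> total=1
Click 2 (2,2) count=3: revealed 1 new [(2,2)] -> total=2
Click 3 (0,3) count=0: revealed 6 new [(0,2) (0,3) (0,4) (1,2) (1,3) (1,4)] -> total=8

Answer: 8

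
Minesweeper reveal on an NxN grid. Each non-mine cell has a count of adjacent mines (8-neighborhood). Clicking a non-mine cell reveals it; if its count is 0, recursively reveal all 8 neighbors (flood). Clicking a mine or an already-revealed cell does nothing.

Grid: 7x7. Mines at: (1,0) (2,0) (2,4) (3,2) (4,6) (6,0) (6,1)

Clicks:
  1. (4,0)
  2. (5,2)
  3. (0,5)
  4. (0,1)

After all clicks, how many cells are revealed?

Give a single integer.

Click 1 (4,0) count=0: revealed 6 new [(3,0) (3,1) (4,0) (4,1) (5,0) (5,1)] -> total=6
Click 2 (5,2) count=1: revealed 1 new [(5,2)] -> total=7
Click 3 (0,5) count=0: revealed 19 new [(0,1) (0,2) (0,3) (0,4) (0,5) (0,6) (1,1) (1,2) (1,3) (1,4) (1,5) (1,6) (2,1) (2,2) (2,3) (2,5) (2,6) (3,5) (3,6)] -> total=26
Click 4 (0,1) count=1: revealed 0 new [(none)] -> total=26

Answer: 26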